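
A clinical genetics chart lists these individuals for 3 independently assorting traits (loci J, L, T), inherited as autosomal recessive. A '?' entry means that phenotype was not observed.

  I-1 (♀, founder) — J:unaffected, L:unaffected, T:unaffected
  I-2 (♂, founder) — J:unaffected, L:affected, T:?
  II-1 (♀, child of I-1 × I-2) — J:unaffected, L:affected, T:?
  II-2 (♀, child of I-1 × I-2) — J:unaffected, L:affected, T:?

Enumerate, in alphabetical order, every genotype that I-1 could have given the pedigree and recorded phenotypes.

I-1 ∈ {JJ Ll TT, JJ Ll Tt, Jj Ll TT, Jj Ll Tt}

J/I-1 un ·: JJ|Jj
J/I-2 un ·: JJ|Jj
J/II-1 un I-1×I-2: JJ|Jj
J/II-2 un I-1×I-2: JJ|Jj
⇒ J over [I-1,I-2,II-1,II-2]: 13 consistent
L/I-1 un ·: Ll
L/I-2 aff ·: ll
L/II-1 aff I-1×I-2: ll
L/II-2 aff I-1×I-2: ll
⇒ L over [I-1,I-2,II-1,II-2]: 1 consistent
T/I-1 un ·: TT|Tt
T/I-2 ? ·: TT|Tt|tt
T/II-1 ? I-1×I-2: TT|Tt|tt
T/II-2 ? I-1×I-2: TT|Tt|tt
⇒ T over [I-1,I-2,II-1,II-2]: 23 consistent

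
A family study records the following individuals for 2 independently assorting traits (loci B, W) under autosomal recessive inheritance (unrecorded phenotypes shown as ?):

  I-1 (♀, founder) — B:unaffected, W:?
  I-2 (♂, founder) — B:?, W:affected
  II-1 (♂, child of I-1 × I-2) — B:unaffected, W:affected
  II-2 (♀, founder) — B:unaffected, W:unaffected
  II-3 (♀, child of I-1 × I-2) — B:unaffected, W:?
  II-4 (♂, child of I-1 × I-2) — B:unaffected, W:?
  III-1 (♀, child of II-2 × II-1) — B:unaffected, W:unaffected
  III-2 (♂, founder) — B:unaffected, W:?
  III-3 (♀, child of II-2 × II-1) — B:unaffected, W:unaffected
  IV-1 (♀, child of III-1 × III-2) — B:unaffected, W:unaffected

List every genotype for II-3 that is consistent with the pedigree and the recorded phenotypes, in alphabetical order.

II-3 ∈ {BB Ww, BB ww, Bb Ww, Bb ww}

B/I-1 un ·: BB|Bb
B/I-2 ? ·: BB|Bb|bb
B/II-1 un I-1×I-2: BB|Bb
B/II-2 un ·: BB|Bb
B/II-3 un I-1×I-2: BB|Bb
B/II-4 un I-1×I-2: BB|Bb
B/III-1 un II-2×II-1: BB|Bb
B/III-2 un ·: BB|Bb
B/III-3 un II-2×II-1: BB|Bb
B/IV-1 un III-1×III-2: BB|Bb
⇒ B over [I-1,I-2,II-1,II-2,II-3,II-4,III-1,III-2,III-3,IV-1]: 613 consistent
W/I-1 ? ·: Ww|ww
W/I-2 aff ·: ww
W/II-1 aff I-1×I-2: ww
W/II-2 un ·: WW|Ww
W/II-3 ? I-1×I-2: Ww|ww
W/II-4 ? I-1×I-2: Ww|ww
W/III-1 un II-2×II-1: Ww
W/III-2 ? ·: WW|Ww|ww
W/III-3 un II-2×II-1: Ww
W/IV-1 un III-1×III-2: WW|Ww
⇒ W over [I-1,I-2,II-1,II-2,II-3,II-4,III-1,III-2,III-3,IV-1]: 50 consistent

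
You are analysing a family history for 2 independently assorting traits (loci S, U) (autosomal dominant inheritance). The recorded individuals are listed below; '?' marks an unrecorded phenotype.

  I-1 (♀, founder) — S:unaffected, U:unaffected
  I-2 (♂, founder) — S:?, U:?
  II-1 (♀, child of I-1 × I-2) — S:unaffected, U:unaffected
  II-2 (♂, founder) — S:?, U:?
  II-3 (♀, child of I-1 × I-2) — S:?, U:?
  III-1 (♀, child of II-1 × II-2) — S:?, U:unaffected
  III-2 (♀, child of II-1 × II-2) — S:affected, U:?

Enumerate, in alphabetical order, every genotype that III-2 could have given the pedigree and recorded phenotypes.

S/I-1 un ·: ss
S/I-2 ? ·: ss|Ss
S/II-1 un I-1×I-2: ss
S/II-2 ? ·: Ss|SS
S/II-3 ? I-1×I-2: ss|Ss
S/III-1 ? II-1×II-2: ss|Ss
S/III-2 aff II-1×II-2: Ss
⇒ S over [I-1,I-2,II-1,II-2,II-3,III-1,III-2]: 9 consistent
U/I-1 un ·: uu
U/I-2 ? ·: uu|Uu
U/II-1 un I-1×I-2: uu
U/II-2 ? ·: uu|Uu
U/II-3 ? I-1×I-2: uu|Uu
U/III-1 un II-1×II-2: uu
U/III-2 ? II-1×II-2: uu|Uu
⇒ U over [I-1,I-2,II-1,II-2,II-3,III-1,III-2]: 9 consistent

III-2 ∈ {Ss Uu, Ss uu}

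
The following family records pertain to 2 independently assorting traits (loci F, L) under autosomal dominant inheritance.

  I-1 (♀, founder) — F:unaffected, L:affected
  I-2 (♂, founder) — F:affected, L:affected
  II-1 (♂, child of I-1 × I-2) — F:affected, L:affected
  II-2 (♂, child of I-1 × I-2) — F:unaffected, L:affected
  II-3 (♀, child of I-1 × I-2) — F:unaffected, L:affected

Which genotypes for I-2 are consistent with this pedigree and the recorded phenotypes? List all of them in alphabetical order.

F/I-1 un ·: ff
F/I-2 aff ·: Ff
F/II-1 aff I-1×I-2: Ff
F/II-2 un I-1×I-2: ff
F/II-3 un I-1×I-2: ff
⇒ F over [I-1,I-2,II-1,II-2,II-3]: 1 consistent
L/I-1 aff ·: Ll|LL
L/I-2 aff ·: Ll|LL
L/II-1 aff I-1×I-2: Ll|LL
L/II-2 aff I-1×I-2: Ll|LL
L/II-3 aff I-1×I-2: Ll|LL
⇒ L over [I-1,I-2,II-1,II-2,II-3]: 25 consistent

I-2 ∈ {Ff LL, Ff Ll}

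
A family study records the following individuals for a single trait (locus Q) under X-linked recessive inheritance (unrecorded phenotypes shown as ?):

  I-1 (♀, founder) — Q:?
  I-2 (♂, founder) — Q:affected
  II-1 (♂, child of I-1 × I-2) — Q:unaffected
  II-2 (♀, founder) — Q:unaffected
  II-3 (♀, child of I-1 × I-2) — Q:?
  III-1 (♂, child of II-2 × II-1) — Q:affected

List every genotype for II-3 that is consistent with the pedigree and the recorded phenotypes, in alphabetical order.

Q/I-1 ? ·: X^QX^Q|X^QX^q
Q/I-2 aff ·: X^qY
Q/II-1 un I-1×I-2: X^QY
Q/II-2 un ·: X^QX^q
Q/II-3 ? I-1×I-2: X^QX^q|X^qX^q
Q/III-1 aff II-2×II-1: X^qY
⇒ Q over [I-1,I-2,II-1,II-2,II-3,III-1]: 3 consistent

II-3 ∈ {X^QX^q, X^qX^q}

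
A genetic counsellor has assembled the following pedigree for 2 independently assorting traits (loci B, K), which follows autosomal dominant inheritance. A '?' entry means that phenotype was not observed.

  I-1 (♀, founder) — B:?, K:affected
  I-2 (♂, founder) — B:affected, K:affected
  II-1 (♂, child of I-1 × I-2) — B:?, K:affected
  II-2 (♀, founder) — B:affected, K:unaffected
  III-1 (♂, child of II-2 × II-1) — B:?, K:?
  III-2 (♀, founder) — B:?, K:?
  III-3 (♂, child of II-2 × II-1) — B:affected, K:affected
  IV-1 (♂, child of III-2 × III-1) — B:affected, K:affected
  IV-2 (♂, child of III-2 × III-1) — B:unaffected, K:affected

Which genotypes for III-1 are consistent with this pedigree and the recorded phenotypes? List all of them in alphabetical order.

B/I-1 ? ·: bb|Bb|BB
B/I-2 aff ·: Bb|BB
B/II-1 ? I-1×I-2: bb|Bb|BB
B/II-2 aff ·: Bb|BB
B/III-1 ? II-2×II-1: bb|Bb
B/III-2 ? ·: bb|Bb
B/III-3 aff II-2×II-1: Bb|BB
B/IV-1 aff III-2×III-1: Bb|BB
B/IV-2 un III-2×III-1: bb
⇒ B over [I-1,I-2,II-1,II-2,III-1,III-2,III-3,IV-1,IV-2]: 108 consistent
K/I-1 aff ·: Kk|KK
K/I-2 aff ·: Kk|KK
K/II-1 aff I-1×I-2: Kk|KK
K/II-2 un ·: kk
K/III-1 ? II-2×II-1: kk|Kk
K/III-2 ? ·: kk|Kk|KK
K/III-3 aff II-2×II-1: Kk
K/IV-1 aff III-2×III-1: Kk|KK
K/IV-2 aff III-2×III-1: Kk|KK
⇒ K over [I-1,I-2,II-1,II-2,III-1,III-2,III-3,IV-1,IV-2]: 69 consistent

III-1 ∈ {Bb Kk, Bb kk, bb Kk, bb kk}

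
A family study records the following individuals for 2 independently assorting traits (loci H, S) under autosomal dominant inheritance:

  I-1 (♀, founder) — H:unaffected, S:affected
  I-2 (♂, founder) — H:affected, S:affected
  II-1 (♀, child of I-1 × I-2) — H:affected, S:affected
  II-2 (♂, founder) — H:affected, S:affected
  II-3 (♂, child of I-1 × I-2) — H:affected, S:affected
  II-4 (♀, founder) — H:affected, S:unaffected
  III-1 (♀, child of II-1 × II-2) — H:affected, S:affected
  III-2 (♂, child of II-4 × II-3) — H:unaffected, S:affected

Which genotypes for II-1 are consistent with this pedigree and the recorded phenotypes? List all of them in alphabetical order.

H/I-1 un ·: hh
H/I-2 aff ·: Hh|HH
H/II-1 aff I-1×I-2: Hh
H/II-2 aff ·: Hh|HH
H/II-3 aff I-1×I-2: Hh
H/II-4 aff ·: Hh
H/III-1 aff II-1×II-2: Hh|HH
H/III-2 un II-4×II-3: hh
⇒ H over [I-1,I-2,II-1,II-2,II-3,II-4,III-1,III-2]: 8 consistent
S/I-1 aff ·: Ss|SS
S/I-2 aff ·: Ss|SS
S/II-1 aff I-1×I-2: Ss|SS
S/II-2 aff ·: Ss|SS
S/II-3 aff I-1×I-2: Ss|SS
S/II-4 un ·: ss
S/III-1 aff II-1×II-2: Ss|SS
S/III-2 aff II-4×II-3: Ss
⇒ S over [I-1,I-2,II-1,II-2,II-3,II-4,III-1,III-2]: 45 consistent

II-1 ∈ {Hh SS, Hh Ss}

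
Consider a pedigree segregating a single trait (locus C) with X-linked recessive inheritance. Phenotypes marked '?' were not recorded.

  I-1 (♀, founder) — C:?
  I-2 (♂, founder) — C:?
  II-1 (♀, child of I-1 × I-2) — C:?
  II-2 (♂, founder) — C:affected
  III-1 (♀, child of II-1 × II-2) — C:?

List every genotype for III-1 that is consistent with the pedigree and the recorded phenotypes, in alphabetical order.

C/I-1 ? ·: X^CX^C|X^CX^c|X^cX^c
C/I-2 ? ·: X^CY|X^cY
C/II-1 ? I-1×I-2: X^CX^C|X^CX^c|X^cX^c
C/II-2 aff ·: X^cY
C/III-1 ? II-1×II-2: X^CX^c|X^cX^c
⇒ C over [I-1,I-2,II-1,II-2,III-1]: 12 consistent

III-1 ∈ {X^CX^c, X^cX^c}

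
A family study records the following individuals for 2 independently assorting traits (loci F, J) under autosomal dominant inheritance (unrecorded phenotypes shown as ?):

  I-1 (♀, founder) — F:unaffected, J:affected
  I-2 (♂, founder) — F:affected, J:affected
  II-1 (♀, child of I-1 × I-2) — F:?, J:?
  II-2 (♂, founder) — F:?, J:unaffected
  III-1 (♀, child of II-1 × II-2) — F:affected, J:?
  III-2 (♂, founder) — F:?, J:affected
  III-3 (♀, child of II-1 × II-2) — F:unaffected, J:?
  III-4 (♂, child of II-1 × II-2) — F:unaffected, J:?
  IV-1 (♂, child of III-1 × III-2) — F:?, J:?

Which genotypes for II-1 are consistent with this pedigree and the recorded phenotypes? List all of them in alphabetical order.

II-1 ∈ {Ff JJ, Ff Jj, Ff jj, ff JJ, ff Jj, ff jj}

F/I-1 un ·: ff
F/I-2 aff ·: Ff|FF
F/II-1 ? I-1×I-2: ff|Ff
F/II-2 ? ·: ff|Ff
F/III-1 aff II-1×II-2: Ff|FF
F/III-2 ? ·: ff|Ff|FF
F/III-3 un II-1×II-2: ff
F/III-4 un II-1×II-2: ff
F/IV-1 ? III-1×III-2: ff|Ff|FF
⇒ F over [I-1,I-2,II-1,II-2,III-1,III-2,III-3,III-4,IV-1]: 43 consistent
J/I-1 aff ·: Jj|JJ
J/I-2 aff ·: Jj|JJ
J/II-1 ? I-1×I-2: jj|Jj|JJ
J/II-2 un ·: jj
J/III-1 ? II-1×II-2: jj|Jj
J/III-2 aff ·: Jj|JJ
J/III-3 ? II-1×II-2: jj|Jj
J/III-4 ? II-1×II-2: jj|Jj
J/IV-1 ? III-1×III-2: jj|Jj|JJ
⇒ J over [I-1,I-2,II-1,II-2,III-1,III-2,III-3,III-4,IV-1]: 119 consistent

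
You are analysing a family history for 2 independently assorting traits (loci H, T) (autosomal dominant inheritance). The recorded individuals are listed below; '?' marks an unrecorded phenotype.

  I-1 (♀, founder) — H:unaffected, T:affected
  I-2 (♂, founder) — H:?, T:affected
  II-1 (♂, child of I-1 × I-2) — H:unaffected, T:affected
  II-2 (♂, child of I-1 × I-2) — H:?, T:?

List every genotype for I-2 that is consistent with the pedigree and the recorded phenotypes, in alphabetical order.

H/I-1 un ·: hh
H/I-2 ? ·: hh|Hh
H/II-1 un I-1×I-2: hh
H/II-2 ? I-1×I-2: hh|Hh
⇒ H over [I-1,I-2,II-1,II-2]: 3 consistent
T/I-1 aff ·: Tt|TT
T/I-2 aff ·: Tt|TT
T/II-1 aff I-1×I-2: Tt|TT
T/II-2 ? I-1×I-2: tt|Tt|TT
⇒ T over [I-1,I-2,II-1,II-2]: 15 consistent

I-2 ∈ {Hh TT, Hh Tt, hh TT, hh Tt}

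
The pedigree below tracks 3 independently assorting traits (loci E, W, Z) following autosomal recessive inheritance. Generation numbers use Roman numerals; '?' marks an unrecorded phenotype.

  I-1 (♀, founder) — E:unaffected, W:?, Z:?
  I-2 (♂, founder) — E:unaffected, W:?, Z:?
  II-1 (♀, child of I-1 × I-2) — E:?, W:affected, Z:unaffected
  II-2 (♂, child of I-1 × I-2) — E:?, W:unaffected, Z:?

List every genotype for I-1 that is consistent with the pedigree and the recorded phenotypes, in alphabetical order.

E/I-1 un ·: EE|Ee
E/I-2 un ·: EE|Ee
E/II-1 ? I-1×I-2: EE|Ee|ee
E/II-2 ? I-1×I-2: EE|Ee|ee
⇒ E over [I-1,I-2,II-1,II-2]: 18 consistent
W/I-1 ? ·: Ww|ww
W/I-2 ? ·: Ww|ww
W/II-1 aff I-1×I-2: ww
W/II-2 un I-1×I-2: WW|Ww
⇒ W over [I-1,I-2,II-1,II-2]: 4 consistent
Z/I-1 ? ·: ZZ|Zz|zz
Z/I-2 ? ·: ZZ|Zz|zz
Z/II-1 un I-1×I-2: ZZ|Zz
Z/II-2 ? I-1×I-2: ZZ|Zz|zz
⇒ Z over [I-1,I-2,II-1,II-2]: 21 consistent

I-1 ∈ {EE Ww ZZ, EE Ww Zz, EE Ww zz, EE ww ZZ, EE ww Zz, EE ww zz, Ee Ww ZZ, Ee Ww Zz, Ee Ww zz, Ee ww ZZ, Ee ww Zz, Ee ww zz}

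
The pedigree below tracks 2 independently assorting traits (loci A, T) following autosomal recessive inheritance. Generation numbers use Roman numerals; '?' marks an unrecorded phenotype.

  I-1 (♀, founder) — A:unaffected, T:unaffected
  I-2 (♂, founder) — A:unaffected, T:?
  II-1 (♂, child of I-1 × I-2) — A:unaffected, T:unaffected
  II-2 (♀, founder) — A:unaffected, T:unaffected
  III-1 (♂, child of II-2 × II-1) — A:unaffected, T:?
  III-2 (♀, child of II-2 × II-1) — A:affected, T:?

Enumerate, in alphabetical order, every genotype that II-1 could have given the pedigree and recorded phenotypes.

II-1 ∈ {Aa TT, Aa Tt}

A/I-1 un ·: AA|Aa
A/I-2 un ·: AA|Aa
A/II-1 un I-1×I-2: Aa
A/II-2 un ·: Aa
A/III-1 un II-2×II-1: AA|Aa
A/III-2 aff II-2×II-1: aa
⇒ A over [I-1,I-2,II-1,II-2,III-1,III-2]: 6 consistent
T/I-1 un ·: TT|Tt
T/I-2 ? ·: TT|Tt|tt
T/II-1 un I-1×I-2: TT|Tt
T/II-2 un ·: TT|Tt
T/III-1 ? II-2×II-1: TT|Tt|tt
T/III-2 ? II-2×II-1: TT|Tt|tt
⇒ T over [I-1,I-2,II-1,II-2,III-1,III-2]: 85 consistent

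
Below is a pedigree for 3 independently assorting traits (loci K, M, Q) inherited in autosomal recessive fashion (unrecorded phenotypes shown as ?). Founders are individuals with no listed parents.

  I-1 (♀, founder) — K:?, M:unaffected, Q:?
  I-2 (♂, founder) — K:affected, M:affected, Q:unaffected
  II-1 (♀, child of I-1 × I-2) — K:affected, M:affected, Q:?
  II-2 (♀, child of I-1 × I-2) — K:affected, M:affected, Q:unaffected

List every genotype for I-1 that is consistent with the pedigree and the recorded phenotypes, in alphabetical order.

I-1 ∈ {Kk Mm QQ, Kk Mm Qq, Kk Mm qq, kk Mm QQ, kk Mm Qq, kk Mm qq}

K/I-1 ? ·: Kk|kk
K/I-2 aff ·: kk
K/II-1 aff I-1×I-2: kk
K/II-2 aff I-1×I-2: kk
⇒ K over [I-1,I-2,II-1,II-2]: 2 consistent
M/I-1 un ·: Mm
M/I-2 aff ·: mm
M/II-1 aff I-1×I-2: mm
M/II-2 aff I-1×I-2: mm
⇒ M over [I-1,I-2,II-1,II-2]: 1 consistent
Q/I-1 ? ·: QQ|Qq|qq
Q/I-2 un ·: QQ|Qq
Q/II-1 ? I-1×I-2: QQ|Qq|qq
Q/II-2 un I-1×I-2: QQ|Qq
⇒ Q over [I-1,I-2,II-1,II-2]: 18 consistent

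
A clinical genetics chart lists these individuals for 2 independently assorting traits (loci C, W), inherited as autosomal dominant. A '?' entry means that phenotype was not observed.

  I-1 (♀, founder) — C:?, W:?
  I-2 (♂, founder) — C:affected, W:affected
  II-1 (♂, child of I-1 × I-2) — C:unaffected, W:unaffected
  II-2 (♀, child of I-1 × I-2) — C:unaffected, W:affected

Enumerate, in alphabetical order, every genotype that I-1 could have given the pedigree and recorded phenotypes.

I-1 ∈ {Cc Ww, Cc ww, cc Ww, cc ww}

C/I-1 ? ·: cc|Cc
C/I-2 aff ·: Cc
C/II-1 un I-1×I-2: cc
C/II-2 un I-1×I-2: cc
⇒ C over [I-1,I-2,II-1,II-2]: 2 consistent
W/I-1 ? ·: ww|Ww
W/I-2 aff ·: Ww
W/II-1 un I-1×I-2: ww
W/II-2 aff I-1×I-2: Ww|WW
⇒ W over [I-1,I-2,II-1,II-2]: 3 consistent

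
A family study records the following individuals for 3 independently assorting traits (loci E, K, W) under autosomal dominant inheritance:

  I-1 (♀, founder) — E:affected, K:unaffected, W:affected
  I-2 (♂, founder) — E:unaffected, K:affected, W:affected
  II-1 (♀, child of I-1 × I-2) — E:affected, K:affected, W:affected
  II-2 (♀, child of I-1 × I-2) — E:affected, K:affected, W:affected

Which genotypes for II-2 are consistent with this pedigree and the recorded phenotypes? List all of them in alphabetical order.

II-2 ∈ {Ee Kk WW, Ee Kk Ww}

E/I-1 aff ·: Ee|EE
E/I-2 un ·: ee
E/II-1 aff I-1×I-2: Ee
E/II-2 aff I-1×I-2: Ee
⇒ E over [I-1,I-2,II-1,II-2]: 2 consistent
K/I-1 un ·: kk
K/I-2 aff ·: Kk|KK
K/II-1 aff I-1×I-2: Kk
K/II-2 aff I-1×I-2: Kk
⇒ K over [I-1,I-2,II-1,II-2]: 2 consistent
W/I-1 aff ·: Ww|WW
W/I-2 aff ·: Ww|WW
W/II-1 aff I-1×I-2: Ww|WW
W/II-2 aff I-1×I-2: Ww|WW
⇒ W over [I-1,I-2,II-1,II-2]: 13 consistent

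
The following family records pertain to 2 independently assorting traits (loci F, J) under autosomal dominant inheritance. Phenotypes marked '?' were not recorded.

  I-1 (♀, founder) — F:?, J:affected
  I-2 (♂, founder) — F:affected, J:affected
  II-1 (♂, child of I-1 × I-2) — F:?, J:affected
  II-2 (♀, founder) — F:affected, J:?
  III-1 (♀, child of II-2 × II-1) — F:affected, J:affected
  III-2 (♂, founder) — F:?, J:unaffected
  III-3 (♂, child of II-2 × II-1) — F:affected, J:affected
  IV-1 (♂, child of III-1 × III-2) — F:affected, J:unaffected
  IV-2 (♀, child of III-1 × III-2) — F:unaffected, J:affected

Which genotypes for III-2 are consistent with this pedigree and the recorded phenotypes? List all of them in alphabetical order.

III-2 ∈ {Ff jj, ff jj}

F/I-1 ? ·: ff|Ff|FF
F/I-2 aff ·: Ff|FF
F/II-1 ? I-1×I-2: ff|Ff|FF
F/II-2 aff ·: Ff|FF
F/III-1 aff II-2×II-1: Ff
F/III-2 ? ·: ff|Ff
F/III-3 aff II-2×II-1: Ff|FF
F/IV-1 aff III-1×III-2: Ff|FF
F/IV-2 un III-1×III-2: ff
⇒ F over [I-1,I-2,II-1,II-2,III-1,III-2,III-3,IV-1,IV-2]: 96 consistent
J/I-1 aff ·: Jj|JJ
J/I-2 aff ·: Jj|JJ
J/II-1 aff I-1×I-2: Jj|JJ
J/II-2 ? ·: jj|Jj|JJ
J/III-1 aff II-2×II-1: Jj
J/III-2 un ·: jj
J/III-3 aff II-2×II-1: Jj|JJ
J/IV-1 un III-1×III-2: jj
J/IV-2 aff III-1×III-2: Jj
⇒ J over [I-1,I-2,II-1,II-2,III-1,III-2,III-3,IV-1,IV-2]: 27 consistent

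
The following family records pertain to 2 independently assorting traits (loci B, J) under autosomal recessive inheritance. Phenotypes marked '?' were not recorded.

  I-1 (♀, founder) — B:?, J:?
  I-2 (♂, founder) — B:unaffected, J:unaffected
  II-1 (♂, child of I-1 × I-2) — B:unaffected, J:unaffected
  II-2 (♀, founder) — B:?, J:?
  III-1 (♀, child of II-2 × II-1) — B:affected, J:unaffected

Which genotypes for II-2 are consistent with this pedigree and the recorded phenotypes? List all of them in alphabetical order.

B/I-1 ? ·: BB|Bb|bb
B/I-2 un ·: BB|Bb
B/II-1 un I-1×I-2: Bb
B/II-2 ? ·: Bb|bb
B/III-1 aff II-2×II-1: bb
⇒ B over [I-1,I-2,II-1,II-2,III-1]: 10 consistent
J/I-1 ? ·: JJ|Jj|jj
J/I-2 un ·: JJ|Jj
J/II-1 un I-1×I-2: JJ|Jj
J/II-2 ? ·: JJ|Jj|jj
J/III-1 un II-2×II-1: JJ|Jj
⇒ J over [I-1,I-2,II-1,II-2,III-1]: 41 consistent

II-2 ∈ {Bb JJ, Bb Jj, Bb jj, bb JJ, bb Jj, bb jj}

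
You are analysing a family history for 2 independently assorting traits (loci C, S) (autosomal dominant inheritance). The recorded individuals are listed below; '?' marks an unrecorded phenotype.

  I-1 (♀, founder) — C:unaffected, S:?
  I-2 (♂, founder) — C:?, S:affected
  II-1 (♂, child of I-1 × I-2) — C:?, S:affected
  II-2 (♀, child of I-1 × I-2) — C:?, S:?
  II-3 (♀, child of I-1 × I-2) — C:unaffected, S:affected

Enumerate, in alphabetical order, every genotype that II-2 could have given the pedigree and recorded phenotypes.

C/I-1 un ·: cc
C/I-2 ? ·: cc|Cc
C/II-1 ? I-1×I-2: cc|Cc
C/II-2 ? I-1×I-2: cc|Cc
C/II-3 un I-1×I-2: cc
⇒ C over [I-1,I-2,II-1,II-2,II-3]: 5 consistent
S/I-1 ? ·: ss|Ss|SS
S/I-2 aff ·: Ss|SS
S/II-1 aff I-1×I-2: Ss|SS
S/II-2 ? I-1×I-2: ss|Ss|SS
S/II-3 aff I-1×I-2: Ss|SS
⇒ S over [I-1,I-2,II-1,II-2,II-3]: 32 consistent

II-2 ∈ {Cc SS, Cc Ss, Cc ss, cc SS, cc Ss, cc ss}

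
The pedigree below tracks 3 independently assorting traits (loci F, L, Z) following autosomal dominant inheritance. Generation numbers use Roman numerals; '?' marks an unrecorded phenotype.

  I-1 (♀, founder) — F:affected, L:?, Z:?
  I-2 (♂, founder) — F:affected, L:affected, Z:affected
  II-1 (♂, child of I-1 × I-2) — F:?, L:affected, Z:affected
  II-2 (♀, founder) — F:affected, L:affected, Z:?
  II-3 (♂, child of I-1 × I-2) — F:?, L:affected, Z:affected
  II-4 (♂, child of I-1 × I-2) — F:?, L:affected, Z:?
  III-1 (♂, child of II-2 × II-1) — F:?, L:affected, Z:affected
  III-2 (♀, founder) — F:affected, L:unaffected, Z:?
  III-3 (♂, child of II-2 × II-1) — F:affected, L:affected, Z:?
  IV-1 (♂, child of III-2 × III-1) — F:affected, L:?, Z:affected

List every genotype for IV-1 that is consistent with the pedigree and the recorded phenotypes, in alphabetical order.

F/I-1 aff ·: Ff|FF
F/I-2 aff ·: Ff|FF
F/II-1 ? I-1×I-2: ff|Ff|FF
F/II-2 aff ·: Ff|FF
F/II-3 ? I-1×I-2: ff|Ff|FF
F/II-4 ? I-1×I-2: ff|Ff|FF
F/III-1 ? II-2×II-1: ff|Ff|FF
F/III-2 aff ·: Ff|FF
F/III-3 aff II-2×II-1: Ff|FF
F/IV-1 aff III-2×III-1: Ff|FF
⇒ F over [I-1,I-2,II-1,II-2,II-3,II-4,III-1,III-2,III-3,IV-1]: 940 consistent
L/I-1 ? ·: ll|Ll|LL
L/I-2 aff ·: Ll|LL
L/II-1 aff I-1×I-2: Ll|LL
L/II-2 aff ·: Ll|LL
L/II-3 aff I-1×I-2: Ll|LL
L/II-4 aff I-1×I-2: Ll|LL
L/III-1 aff II-2×II-1: Ll|LL
L/III-2 un ·: ll
L/III-3 aff II-2×II-1: Ll|LL
L/IV-1 ? III-2×III-1: ll|Ll
⇒ L over [I-1,I-2,II-1,II-2,II-3,II-4,III-1,III-2,III-3,IV-1]: 259 consistent
Z/I-1 ? ·: zz|Zz|ZZ
Z/I-2 aff ·: Zz|ZZ
Z/II-1 aff I-1×I-2: Zz|ZZ
Z/II-2 ? ·: zz|Zz|ZZ
Z/II-3 aff I-1×I-2: Zz|ZZ
Z/II-4 ? I-1×I-2: zz|Zz|ZZ
Z/III-1 aff II-2×II-1: Zz|ZZ
Z/III-2 ? ·: zz|Zz|ZZ
Z/III-3 ? II-2×II-1: zz|Zz|ZZ
Z/IV-1 aff III-2×III-1: Zz|ZZ
⇒ Z over [I-1,I-2,II-1,II-2,II-3,II-4,III-1,III-2,III-3,IV-1]: 1340 consistent

IV-1 ∈ {FF Ll ZZ, FF Ll Zz, FF ll ZZ, FF ll Zz, Ff Ll ZZ, Ff Ll Zz, Ff ll ZZ, Ff ll Zz}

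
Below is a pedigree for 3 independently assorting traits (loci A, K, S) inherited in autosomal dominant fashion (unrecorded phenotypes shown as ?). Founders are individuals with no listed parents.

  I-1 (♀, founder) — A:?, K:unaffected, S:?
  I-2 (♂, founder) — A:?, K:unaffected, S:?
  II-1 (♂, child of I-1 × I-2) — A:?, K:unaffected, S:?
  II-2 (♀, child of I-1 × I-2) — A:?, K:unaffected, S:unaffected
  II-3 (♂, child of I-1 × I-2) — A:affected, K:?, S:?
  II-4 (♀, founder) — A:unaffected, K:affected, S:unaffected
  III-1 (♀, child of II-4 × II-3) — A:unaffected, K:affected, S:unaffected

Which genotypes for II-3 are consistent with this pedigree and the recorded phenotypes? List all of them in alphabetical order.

A/I-1 ? ·: aa|Aa|AA
A/I-2 ? ·: aa|Aa|AA
A/II-1 ? I-1×I-2: aa|Aa|AA
A/II-2 ? I-1×I-2: aa|Aa|AA
A/II-3 aff I-1×I-2: Aa
A/II-4 un ·: aa
A/III-1 un II-4×II-3: aa
⇒ A over [I-1,I-2,II-1,II-2,II-3,II-4,III-1]: 27 consistent
K/I-1 un ·: kk
K/I-2 un ·: kk
K/II-1 un I-1×I-2: kk
K/II-2 un I-1×I-2: kk
K/II-3 ? I-1×I-2: kk
K/II-4 aff ·: Kk|KK
K/III-1 aff II-4×II-3: Kk
⇒ K over [I-1,I-2,II-1,II-2,II-3,II-4,III-1]: 2 consistent
S/I-1 ? ·: ss|Ss
S/I-2 ? ·: ss|Ss
S/II-1 ? I-1×I-2: ss|Ss|SS
S/II-2 un I-1×I-2: ss
S/II-3 ? I-1×I-2: ss|Ss
S/II-4 un ·: ss
S/III-1 un II-4×II-3: ss
⇒ S over [I-1,I-2,II-1,II-2,II-3,II-4,III-1]: 15 consistent

II-3 ∈ {Aa kk Ss, Aa kk ss}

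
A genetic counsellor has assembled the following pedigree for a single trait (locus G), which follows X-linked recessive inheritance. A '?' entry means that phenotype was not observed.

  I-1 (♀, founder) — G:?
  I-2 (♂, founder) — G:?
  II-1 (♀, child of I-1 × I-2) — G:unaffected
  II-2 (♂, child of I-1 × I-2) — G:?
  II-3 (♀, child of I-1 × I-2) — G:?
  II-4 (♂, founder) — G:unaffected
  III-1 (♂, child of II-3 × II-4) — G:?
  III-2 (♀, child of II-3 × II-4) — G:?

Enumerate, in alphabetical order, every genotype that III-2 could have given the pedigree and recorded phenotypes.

G/I-1 ? ·: X^GX^G|X^GX^g|X^gX^g
G/I-2 ? ·: X^GY|X^gY
G/II-1 un I-1×I-2: X^GX^G|X^GX^g
G/II-2 ? I-1×I-2: X^GY|X^gY
G/II-3 ? I-1×I-2: X^GX^G|X^GX^g|X^gX^g
G/II-4 un ·: X^GY
G/III-1 ? II-3×II-4: X^GY|X^gY
G/III-2 ? II-3×II-4: X^GX^G|X^GX^g
⇒ G over [I-1,I-2,II-1,II-2,II-3,II-4,III-1,III-2]: 39 consistent

III-2 ∈ {X^GX^G, X^GX^g}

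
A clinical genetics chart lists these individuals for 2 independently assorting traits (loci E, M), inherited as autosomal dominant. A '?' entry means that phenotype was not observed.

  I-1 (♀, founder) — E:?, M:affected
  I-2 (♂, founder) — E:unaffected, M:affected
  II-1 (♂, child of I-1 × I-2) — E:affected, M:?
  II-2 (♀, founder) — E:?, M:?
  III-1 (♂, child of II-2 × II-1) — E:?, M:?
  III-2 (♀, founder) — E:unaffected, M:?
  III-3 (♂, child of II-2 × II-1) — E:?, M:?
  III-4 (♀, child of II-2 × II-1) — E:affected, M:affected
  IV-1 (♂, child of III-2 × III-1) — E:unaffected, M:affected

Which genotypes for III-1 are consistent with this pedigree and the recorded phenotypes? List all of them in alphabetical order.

E/I-1 ? ·: Ee|EE
E/I-2 un ·: ee
E/II-1 aff I-1×I-2: Ee
E/II-2 ? ·: ee|Ee|EE
E/III-1 ? II-2×II-1: ee|Ee
E/III-2 un ·: ee
E/III-3 ? II-2×II-1: ee|Ee|EE
E/III-4 aff II-2×II-1: Ee|EE
E/IV-1 un III-2×III-1: ee
⇒ E over [I-1,I-2,II-1,II-2,III-1,III-2,III-3,III-4,IV-1]: 40 consistent
M/I-1 aff ·: Mm|MM
M/I-2 aff ·: Mm|MM
M/II-1 ? I-1×I-2: mm|Mm|MM
M/II-2 ? ·: mm|Mm|MM
M/III-1 ? II-2×II-1: mm|Mm|MM
M/III-2 ? ·: mm|Mm|MM
M/III-3 ? II-2×II-1: mm|Mm|MM
M/III-4 aff II-2×II-1: Mm|MM
M/IV-1 aff III-2×III-1: Mm|MM
⇒ M over [I-1,I-2,II-1,II-2,III-1,III-2,III-3,III-4,IV-1]: 547 consistent

III-1 ∈ {Ee MM, Ee Mm, Ee mm, ee MM, ee Mm, ee mm}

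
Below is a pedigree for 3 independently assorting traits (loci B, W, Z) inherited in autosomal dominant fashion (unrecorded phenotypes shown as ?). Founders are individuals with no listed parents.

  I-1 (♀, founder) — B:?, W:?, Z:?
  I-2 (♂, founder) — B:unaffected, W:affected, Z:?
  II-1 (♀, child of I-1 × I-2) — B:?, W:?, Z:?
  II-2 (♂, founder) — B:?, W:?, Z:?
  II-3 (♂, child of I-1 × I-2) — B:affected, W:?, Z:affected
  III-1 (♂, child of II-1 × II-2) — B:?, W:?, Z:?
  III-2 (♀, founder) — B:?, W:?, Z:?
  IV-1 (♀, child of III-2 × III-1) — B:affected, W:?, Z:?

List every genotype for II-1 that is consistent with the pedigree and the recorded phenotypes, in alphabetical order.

II-1 ∈ {Bb WW ZZ, Bb WW Zz, Bb WW zz, Bb Ww ZZ, Bb Ww Zz, Bb Ww zz, Bb ww ZZ, Bb ww Zz, Bb ww zz, bb WW ZZ, bb WW Zz, bb WW zz, bb Ww ZZ, bb Ww Zz, bb Ww zz, bb ww ZZ, bb ww Zz, bb ww zz}

B/I-1 ? ·: Bb|BB
B/I-2 un ·: bb
B/II-1 ? I-1×I-2: bb|Bb
B/II-2 ? ·: bb|Bb|BB
B/II-3 aff I-1×I-2: Bb
B/III-1 ? II-1×II-2: bb|Bb|BB
B/III-2 ? ·: bb|Bb|BB
B/IV-1 aff III-2×III-1: Bb|BB
⇒ B over [I-1,I-2,II-1,II-2,II-3,III-1,III-2,IV-1]: 68 consistent
W/I-1 ? ·: ww|Ww|WW
W/I-2 aff ·: Ww|WW
W/II-1 ? I-1×I-2: ww|Ww|WW
W/II-2 ? ·: ww|Ww|WW
W/II-3 ? I-1×I-2: ww|Ww|WW
W/III-1 ? II-1×II-2: ww|Ww|WW
W/III-2 ? ·: ww|Ww|WW
W/IV-1 ? III-2×III-1: ww|Ww|WW
⇒ W over [I-1,I-2,II-1,II-2,II-3,III-1,III-2,IV-1]: 656 consistent
Z/I-1 ? ·: zz|Zz|ZZ
Z/I-2 ? ·: zz|Zz|ZZ
Z/II-1 ? I-1×I-2: zz|Zz|ZZ
Z/II-2 ? ·: zz|Zz|ZZ
Z/II-3 aff I-1×I-2: Zz|ZZ
Z/III-1 ? II-1×II-2: zz|Zz|ZZ
Z/III-2 ? ·: zz|Zz|ZZ
Z/IV-1 ? III-2×III-1: zz|Zz|ZZ
⇒ Z over [I-1,I-2,II-1,II-2,II-3,III-1,III-2,IV-1]: 612 consistent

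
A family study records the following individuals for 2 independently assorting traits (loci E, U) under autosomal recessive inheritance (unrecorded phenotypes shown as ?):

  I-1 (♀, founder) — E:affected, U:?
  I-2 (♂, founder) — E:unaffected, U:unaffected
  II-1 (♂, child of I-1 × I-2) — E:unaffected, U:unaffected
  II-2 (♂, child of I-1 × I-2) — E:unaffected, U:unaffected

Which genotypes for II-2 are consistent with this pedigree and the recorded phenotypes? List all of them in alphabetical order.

E/I-1 aff ·: ee
E/I-2 un ·: EE|Ee
E/II-1 un I-1×I-2: Ee
E/II-2 un I-1×I-2: Ee
⇒ E over [I-1,I-2,II-1,II-2]: 2 consistent
U/I-1 ? ·: UU|Uu|uu
U/I-2 un ·: UU|Uu
U/II-1 un I-1×I-2: UU|Uu
U/II-2 un I-1×I-2: UU|Uu
⇒ U over [I-1,I-2,II-1,II-2]: 15 consistent

II-2 ∈ {Ee UU, Ee Uu}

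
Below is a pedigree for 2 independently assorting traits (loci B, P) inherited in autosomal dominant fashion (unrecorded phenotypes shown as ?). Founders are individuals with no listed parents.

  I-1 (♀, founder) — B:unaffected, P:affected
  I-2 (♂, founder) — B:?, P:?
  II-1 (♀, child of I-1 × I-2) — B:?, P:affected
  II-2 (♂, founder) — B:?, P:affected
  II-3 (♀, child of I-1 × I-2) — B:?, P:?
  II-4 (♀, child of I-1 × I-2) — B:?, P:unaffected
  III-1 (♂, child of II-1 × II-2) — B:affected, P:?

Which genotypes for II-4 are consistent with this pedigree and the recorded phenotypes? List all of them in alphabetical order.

II-4 ∈ {Bb pp, bb pp}

B/I-1 un ·: bb
B/I-2 ? ·: bb|Bb|BB
B/II-1 ? I-1×I-2: bb|Bb
B/II-2 ? ·: bb|Bb|BB
B/II-3 ? I-1×I-2: bb|Bb
B/II-4 ? I-1×I-2: bb|Bb
B/III-1 aff II-1×II-2: Bb|BB
⇒ B over [I-1,I-2,II-1,II-2,II-3,II-4,III-1]: 35 consistent
P/I-1 aff ·: Pp
P/I-2 ? ·: pp|Pp
P/II-1 aff I-1×I-2: Pp|PP
P/II-2 aff ·: Pp|PP
P/II-3 ? I-1×I-2: pp|Pp|PP
P/II-4 un I-1×I-2: pp
P/III-1 ? II-1×II-2: pp|Pp|PP
⇒ P over [I-1,I-2,II-1,II-2,II-3,II-4,III-1]: 34 consistent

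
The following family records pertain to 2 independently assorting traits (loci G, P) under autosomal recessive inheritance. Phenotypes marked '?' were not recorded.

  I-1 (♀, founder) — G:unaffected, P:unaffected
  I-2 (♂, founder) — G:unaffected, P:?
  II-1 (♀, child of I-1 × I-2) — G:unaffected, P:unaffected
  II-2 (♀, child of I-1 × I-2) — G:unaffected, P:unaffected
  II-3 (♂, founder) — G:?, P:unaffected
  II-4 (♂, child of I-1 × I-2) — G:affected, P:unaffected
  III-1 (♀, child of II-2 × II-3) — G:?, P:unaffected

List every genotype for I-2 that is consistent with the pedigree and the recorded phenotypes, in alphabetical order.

G/I-1 un ·: Gg
G/I-2 un ·: Gg
G/II-1 un I-1×I-2: GG|Gg
G/II-2 un I-1×I-2: GG|Gg
G/II-3 ? ·: GG|Gg|gg
G/II-4 aff I-1×I-2: gg
G/III-1 ? II-2×II-3: GG|Gg|gg
⇒ G over [I-1,I-2,II-1,II-2,II-3,II-4,III-1]: 22 consistent
P/I-1 un ·: PP|Pp
P/I-2 ? ·: PP|Pp|pp
P/II-1 un I-1×I-2: PP|Pp
P/II-2 un I-1×I-2: PP|Pp
P/II-3 un ·: PP|Pp
P/II-4 un I-1×I-2: PP|Pp
P/III-1 un II-2×II-3: PP|Pp
⇒ P over [I-1,I-2,II-1,II-2,II-3,II-4,III-1]: 95 consistent

I-2 ∈ {Gg PP, Gg Pp, Gg pp}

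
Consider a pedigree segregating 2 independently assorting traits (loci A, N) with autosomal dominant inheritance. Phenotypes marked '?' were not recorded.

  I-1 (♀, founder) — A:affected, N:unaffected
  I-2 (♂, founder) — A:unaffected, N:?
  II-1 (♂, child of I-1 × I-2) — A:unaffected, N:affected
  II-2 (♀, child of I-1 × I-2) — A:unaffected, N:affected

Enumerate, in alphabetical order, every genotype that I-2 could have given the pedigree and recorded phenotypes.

I-2 ∈ {aa NN, aa Nn}

A/I-1 aff ·: Aa
A/I-2 un ·: aa
A/II-1 un I-1×I-2: aa
A/II-2 un I-1×I-2: aa
⇒ A over [I-1,I-2,II-1,II-2]: 1 consistent
N/I-1 un ·: nn
N/I-2 ? ·: Nn|NN
N/II-1 aff I-1×I-2: Nn
N/II-2 aff I-1×I-2: Nn
⇒ N over [I-1,I-2,II-1,II-2]: 2 consistent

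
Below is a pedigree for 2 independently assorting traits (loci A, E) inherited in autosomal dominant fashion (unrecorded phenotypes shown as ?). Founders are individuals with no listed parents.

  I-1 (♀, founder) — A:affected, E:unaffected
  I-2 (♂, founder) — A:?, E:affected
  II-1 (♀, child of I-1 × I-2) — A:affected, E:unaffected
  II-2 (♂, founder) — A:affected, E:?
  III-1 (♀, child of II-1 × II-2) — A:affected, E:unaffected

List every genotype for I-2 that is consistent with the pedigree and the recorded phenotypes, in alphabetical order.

A/I-1 aff ·: Aa|AA
A/I-2 ? ·: aa|Aa|AA
A/II-1 aff I-1×I-2: Aa|AA
A/II-2 aff ·: Aa|AA
A/III-1 aff II-1×II-2: Aa|AA
⇒ A over [I-1,I-2,II-1,II-2,III-1]: 32 consistent
E/I-1 un ·: ee
E/I-2 aff ·: Ee
E/II-1 un I-1×I-2: ee
E/II-2 ? ·: ee|Ee
E/III-1 un II-1×II-2: ee
⇒ E over [I-1,I-2,II-1,II-2,III-1]: 2 consistent

I-2 ∈ {AA Ee, Aa Ee, aa Ee}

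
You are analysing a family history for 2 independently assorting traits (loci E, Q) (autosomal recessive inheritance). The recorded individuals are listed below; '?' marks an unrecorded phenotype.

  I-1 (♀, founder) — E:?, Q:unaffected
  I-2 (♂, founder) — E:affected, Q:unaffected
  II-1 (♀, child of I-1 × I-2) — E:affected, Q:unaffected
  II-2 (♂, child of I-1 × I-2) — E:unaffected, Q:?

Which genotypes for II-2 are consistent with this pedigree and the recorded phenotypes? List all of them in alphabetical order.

E/I-1 ? ·: Ee
E/I-2 aff ·: ee
E/II-1 aff I-1×I-2: ee
E/II-2 un I-1×I-2: Ee
⇒ E over [I-1,I-2,II-1,II-2]: 1 consistent
Q/I-1 un ·: QQ|Qq
Q/I-2 un ·: QQ|Qq
Q/II-1 un I-1×I-2: QQ|Qq
Q/II-2 ? I-1×I-2: QQ|Qq|qq
⇒ Q over [I-1,I-2,II-1,II-2]: 15 consistent

II-2 ∈ {Ee QQ, Ee Qq, Ee qq}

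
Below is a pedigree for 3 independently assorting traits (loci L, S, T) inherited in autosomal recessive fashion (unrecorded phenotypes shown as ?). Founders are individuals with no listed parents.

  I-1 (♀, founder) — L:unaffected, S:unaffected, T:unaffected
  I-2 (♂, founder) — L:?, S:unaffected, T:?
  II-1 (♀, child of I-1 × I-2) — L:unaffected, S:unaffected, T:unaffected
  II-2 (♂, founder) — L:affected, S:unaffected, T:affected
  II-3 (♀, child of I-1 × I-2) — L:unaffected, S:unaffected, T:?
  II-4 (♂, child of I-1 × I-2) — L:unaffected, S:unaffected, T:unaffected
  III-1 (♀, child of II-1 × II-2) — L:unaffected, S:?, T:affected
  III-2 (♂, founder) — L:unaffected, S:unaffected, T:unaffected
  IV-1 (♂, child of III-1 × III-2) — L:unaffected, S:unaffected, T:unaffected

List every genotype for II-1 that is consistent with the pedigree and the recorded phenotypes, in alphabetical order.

L/I-1 un ·: LL|Ll
L/I-2 ? ·: LL|Ll|ll
L/II-1 un I-1×I-2: LL|Ll
L/II-2 aff ·: ll
L/II-3 un I-1×I-2: LL|Ll
L/II-4 un I-1×I-2: LL|Ll
L/III-1 un II-1×II-2: Ll
L/III-2 un ·: LL|Ll
L/IV-1 un III-1×III-2: LL|Ll
⇒ L over [I-1,I-2,II-1,II-2,II-3,II-4,III-1,III-2,IV-1]: 108 consistent
S/I-1 un ·: SS|Ss
S/I-2 un ·: SS|Ss
S/II-1 un I-1×I-2: SS|Ss
S/II-2 un ·: SS|Ss
S/II-3 un I-1×I-2: SS|Ss
S/II-4 un I-1×I-2: SS|Ss
S/III-1 ? II-1×II-2: SS|Ss|ss
S/III-2 un ·: SS|Ss
S/IV-1 un III-1×III-2: SS|Ss
⇒ S over [I-1,I-2,II-1,II-2,II-3,II-4,III-1,III-2,IV-1]: 322 consistent
T/I-1 un ·: TT|Tt
T/I-2 ? ·: TT|Tt|tt
T/II-1 un I-1×I-2: Tt
T/II-2 aff ·: tt
T/II-3 ? I-1×I-2: TT|Tt|tt
T/II-4 un I-1×I-2: TT|Tt
T/III-1 aff II-1×II-2: tt
T/III-2 un ·: TT|Tt
T/IV-1 un III-1×III-2: Tt
⇒ T over [I-1,I-2,II-1,II-2,II-3,II-4,III-1,III-2,IV-1]: 34 consistent

II-1 ∈ {LL SS Tt, LL Ss Tt, Ll SS Tt, Ll Ss Tt}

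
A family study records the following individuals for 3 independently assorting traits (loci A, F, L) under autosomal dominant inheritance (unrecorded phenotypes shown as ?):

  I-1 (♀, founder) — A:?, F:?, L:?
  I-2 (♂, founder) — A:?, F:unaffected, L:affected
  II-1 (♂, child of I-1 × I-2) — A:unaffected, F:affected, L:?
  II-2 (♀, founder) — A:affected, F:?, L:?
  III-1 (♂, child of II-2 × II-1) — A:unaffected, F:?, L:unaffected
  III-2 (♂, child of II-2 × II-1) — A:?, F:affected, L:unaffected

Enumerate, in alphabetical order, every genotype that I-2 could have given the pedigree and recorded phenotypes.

A/I-1 ? ·: aa|Aa
A/I-2 ? ·: aa|Aa
A/II-1 un I-1×I-2: aa
A/II-2 aff ·: Aa
A/III-1 un II-2×II-1: aa
A/III-2 ? II-2×II-1: aa|Aa
⇒ A over [I-1,I-2,II-1,II-2,III-1,III-2]: 8 consistent
F/I-1 ? ·: Ff|FF
F/I-2 un ·: ff
F/II-1 aff I-1×I-2: Ff
F/II-2 ? ·: ff|Ff|FF
F/III-1 ? II-2×II-1: ff|Ff|FF
F/III-2 aff II-2×II-1: Ff|FF
⇒ F over [I-1,I-2,II-1,II-2,III-1,III-2]: 24 consistent
L/I-1 ? ·: ll|Ll|LL
L/I-2 aff ·: Ll|LL
L/II-1 ? I-1×I-2: ll|Ll
L/II-2 ? ·: ll|Ll
L/III-1 un II-2×II-1: ll
L/III-2 un II-2×II-1: ll
⇒ L over [I-1,I-2,II-1,II-2,III-1,III-2]: 14 consistent

I-2 ∈ {Aa ff LL, Aa ff Ll, aa ff LL, aa ff Ll}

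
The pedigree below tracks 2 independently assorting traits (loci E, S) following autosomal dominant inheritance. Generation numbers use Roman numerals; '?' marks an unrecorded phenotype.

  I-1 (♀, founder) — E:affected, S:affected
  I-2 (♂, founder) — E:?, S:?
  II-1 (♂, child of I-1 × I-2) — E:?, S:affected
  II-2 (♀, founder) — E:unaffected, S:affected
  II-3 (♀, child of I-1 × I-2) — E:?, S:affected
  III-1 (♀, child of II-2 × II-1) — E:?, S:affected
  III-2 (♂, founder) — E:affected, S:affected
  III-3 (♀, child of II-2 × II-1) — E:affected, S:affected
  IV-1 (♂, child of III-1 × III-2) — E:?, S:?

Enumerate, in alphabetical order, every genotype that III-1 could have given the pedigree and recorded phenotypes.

E/I-1 aff ·: Ee|EE
E/I-2 ? ·: ee|Ee|EE
E/II-1 ? I-1×I-2: Ee|EE
E/II-2 un ·: ee
E/II-3 ? I-1×I-2: ee|Ee|EE
E/III-1 ? II-2×II-1: ee|Ee
E/III-2 aff ·: Ee|EE
E/III-3 aff II-2×II-1: Ee
E/IV-1 ? III-1×III-2: ee|Ee|EE
⇒ E over [I-1,I-2,II-1,II-2,II-3,III-1,III-2,III-3,IV-1]: 120 consistent
S/I-1 aff ·: Ss|SS
S/I-2 ? ·: ss|Ss|SS
S/II-1 aff I-1×I-2: Ss|SS
S/II-2 aff ·: Ss|SS
S/II-3 aff I-1×I-2: Ss|SS
S/III-1 aff II-2×II-1: Ss|SS
S/III-2 aff ·: Ss|SS
S/III-3 aff II-2×II-1: Ss|SS
S/IV-1 ? III-1×III-2: ss|Ss|SS
⇒ S over [I-1,I-2,II-1,II-2,II-3,III-1,III-2,III-3,IV-1]: 389 consistent

III-1 ∈ {Ee SS, Ee Ss, ee SS, ee Ss}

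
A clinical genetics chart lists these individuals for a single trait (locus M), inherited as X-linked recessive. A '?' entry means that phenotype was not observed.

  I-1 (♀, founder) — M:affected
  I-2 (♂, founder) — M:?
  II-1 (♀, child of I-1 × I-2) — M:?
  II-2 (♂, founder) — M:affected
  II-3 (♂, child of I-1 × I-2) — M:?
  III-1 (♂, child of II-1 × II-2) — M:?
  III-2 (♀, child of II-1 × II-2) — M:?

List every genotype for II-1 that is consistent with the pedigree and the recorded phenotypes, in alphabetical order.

M/I-1 aff ·: X^mX^m
M/I-2 ? ·: X^MY|X^mY
M/II-1 ? I-1×I-2: X^MX^m|X^mX^m
M/II-2 aff ·: X^mY
M/II-3 ? I-1×I-2: X^mY
M/III-1 ? II-1×II-2: X^MY|X^mY
M/III-2 ? II-1×II-2: X^MX^m|X^mX^m
⇒ M over [I-1,I-2,II-1,II-2,II-3,III-1,III-2]: 5 consistent

II-1 ∈ {X^MX^m, X^mX^m}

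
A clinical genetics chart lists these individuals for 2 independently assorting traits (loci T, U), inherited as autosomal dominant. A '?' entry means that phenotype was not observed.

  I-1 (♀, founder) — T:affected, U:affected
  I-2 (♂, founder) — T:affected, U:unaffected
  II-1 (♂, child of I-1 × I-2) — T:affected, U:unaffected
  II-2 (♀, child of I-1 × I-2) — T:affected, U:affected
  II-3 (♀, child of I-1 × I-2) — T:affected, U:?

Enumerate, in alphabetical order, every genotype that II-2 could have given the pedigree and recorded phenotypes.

T/I-1 aff ·: Tt|TT
T/I-2 aff ·: Tt|TT
T/II-1 aff I-1×I-2: Tt|TT
T/II-2 aff I-1×I-2: Tt|TT
T/II-3 aff I-1×I-2: Tt|TT
⇒ T over [I-1,I-2,II-1,II-2,II-3]: 25 consistent
U/I-1 aff ·: Uu
U/I-2 un ·: uu
U/II-1 un I-1×I-2: uu
U/II-2 aff I-1×I-2: Uu
U/II-3 ? I-1×I-2: uu|Uu
⇒ U over [I-1,I-2,II-1,II-2,II-3]: 2 consistent

II-2 ∈ {TT Uu, Tt Uu}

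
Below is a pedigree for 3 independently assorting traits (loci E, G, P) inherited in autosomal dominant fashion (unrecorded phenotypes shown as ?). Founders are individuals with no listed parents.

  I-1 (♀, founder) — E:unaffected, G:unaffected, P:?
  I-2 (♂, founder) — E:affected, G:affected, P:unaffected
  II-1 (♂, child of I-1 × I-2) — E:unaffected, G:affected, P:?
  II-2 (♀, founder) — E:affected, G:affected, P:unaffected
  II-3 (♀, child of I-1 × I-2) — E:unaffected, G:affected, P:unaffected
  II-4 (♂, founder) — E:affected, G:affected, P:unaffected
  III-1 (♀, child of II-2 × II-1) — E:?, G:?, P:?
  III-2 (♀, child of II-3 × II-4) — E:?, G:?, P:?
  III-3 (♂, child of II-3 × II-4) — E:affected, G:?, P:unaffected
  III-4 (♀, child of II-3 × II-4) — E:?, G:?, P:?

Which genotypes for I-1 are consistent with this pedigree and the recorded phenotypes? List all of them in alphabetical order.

I-1 ∈ {ee gg Pp, ee gg pp}

E/I-1 un ·: ee
E/I-2 aff ·: Ee
E/II-1 un I-1×I-2: ee
E/II-2 aff ·: Ee|EE
E/II-3 un I-1×I-2: ee
E/II-4 aff ·: Ee|EE
E/III-1 ? II-2×II-1: ee|Ee
E/III-2 ? II-3×II-4: ee|Ee
E/III-3 aff II-3×II-4: Ee
E/III-4 ? II-3×II-4: ee|Ee
⇒ E over [I-1,I-2,II-1,II-2,II-3,II-4,III-1,III-2,III-3,III-4]: 15 consistent
G/I-1 un ·: gg
G/I-2 aff ·: Gg|GG
G/II-1 aff I-1×I-2: Gg
G/II-2 aff ·: Gg|GG
G/II-3 aff I-1×I-2: Gg
G/II-4 aff ·: Gg|GG
G/III-1 ? II-2×II-1: gg|Gg|GG
G/III-2 ? II-3×II-4: gg|Gg|GG
G/III-3 ? II-3×II-4: gg|Gg|GG
G/III-4 ? II-3×II-4: gg|Gg|GG
⇒ G over [I-1,I-2,II-1,II-2,II-3,II-4,III-1,III-2,III-3,III-4]: 350 consistent
P/I-1 ? ·: pp|Pp
P/I-2 un ·: pp
P/II-1 ? I-1×I-2: pp|Pp
P/II-2 un ·: pp
P/II-3 un I-1×I-2: pp
P/II-4 un ·: pp
P/III-1 ? II-2×II-1: pp|Pp
P/III-2 ? II-3×II-4: pp
P/III-3 un II-3×II-4: pp
P/III-4 ? II-3×II-4: pp
⇒ P over [I-1,I-2,II-1,II-2,II-3,II-4,III-1,III-2,III-3,III-4]: 4 consistent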